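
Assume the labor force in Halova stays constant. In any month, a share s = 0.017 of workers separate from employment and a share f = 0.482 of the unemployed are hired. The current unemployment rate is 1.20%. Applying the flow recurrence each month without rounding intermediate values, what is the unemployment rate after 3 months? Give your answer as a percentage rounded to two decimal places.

With a fixed labor force, u_{t+1} = u_t + s·(1−u_t) − f·u_t = u_t·(1−s−f) + s.
Here 1−s−f = 0.501 and s = 0.017.
u_1 = 0.012000 × 0.501 + 0.017 = 0.023012.
u_2 = 0.023012 × 0.501 + 0.017 = 0.028529.
u_3 = 0.028529 × 0.501 + 0.017 = 0.031293.

Unemployment rate after three months ≈ 3.13%.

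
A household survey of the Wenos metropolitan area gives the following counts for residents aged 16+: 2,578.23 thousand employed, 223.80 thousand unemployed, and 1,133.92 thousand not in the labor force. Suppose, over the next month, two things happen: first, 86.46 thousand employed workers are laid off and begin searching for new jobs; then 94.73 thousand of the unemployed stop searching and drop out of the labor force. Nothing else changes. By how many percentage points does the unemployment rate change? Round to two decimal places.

Initially, labor force = 2,578.23 + 223.80 = 2,802.03 thousand, so u = 223.80/2,802.03 = 7.99%.
After the first change, employed falls and unemployed rises by 86.46; labor force unchanged → E = 2,491.77, U = 310.26, labor force = 2,802.03 thousand.
After the second change, unemployed and labor force both fall by 94.73 → E = 2,491.77, U = 215.53, labor force = 2,707.30 thousand.
New unemployment rate = 215.53 / 2,707.30 = 7.96%.
Change = 7.96% − 7.99% = −0.03 percentage points.

The unemployment rate changes by −0.03 percentage points.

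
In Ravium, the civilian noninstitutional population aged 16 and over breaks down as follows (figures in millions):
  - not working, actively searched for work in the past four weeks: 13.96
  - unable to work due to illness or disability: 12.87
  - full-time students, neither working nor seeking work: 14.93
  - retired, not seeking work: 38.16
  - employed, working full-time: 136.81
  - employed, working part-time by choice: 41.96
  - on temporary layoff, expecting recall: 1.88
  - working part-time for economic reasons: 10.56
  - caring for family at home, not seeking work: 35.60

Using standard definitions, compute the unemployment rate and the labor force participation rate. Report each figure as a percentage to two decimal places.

Unemployment rate ≈ 7.72%; labor force participation rate ≈ 66.89%.

Employed = 136.81 + 41.96 + 10.56 = 189.33 million (anyone who worked, including part-time for economic reasons, counts as employed).
Unemployed = 13.96 + 1.88 = 15.84 million (jobless and actively searching, or on temporary layoff).
Labor force = 189.33 + 15.84 = 205.17 million.
Not in labor force = 12.87 + 14.93 + 38.16 + 35.60 = 101.56 million (those not working and not actively searching are outside the labor force).
Civilian working-age population = 205.17 + 101.56 = 306.73 million.
Unemployment rate = 15.84 / 205.17 = 7.72%.
Labor force participation rate = 205.17 / 306.73 = 66.89%.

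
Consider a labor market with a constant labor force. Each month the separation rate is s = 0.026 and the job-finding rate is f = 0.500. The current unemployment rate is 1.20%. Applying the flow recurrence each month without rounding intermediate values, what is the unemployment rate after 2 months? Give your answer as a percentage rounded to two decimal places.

Unemployment rate after two months ≈ 4.10%.

With a fixed labor force, u_{t+1} = u_t + s·(1−u_t) − f·u_t = u_t·(1−s−f) + s.
Here 1−s−f = 0.474 and s = 0.026.
u_1 = 0.012000 × 0.474 + 0.026 = 0.031688.
u_2 = 0.031688 × 0.474 + 0.026 = 0.041020.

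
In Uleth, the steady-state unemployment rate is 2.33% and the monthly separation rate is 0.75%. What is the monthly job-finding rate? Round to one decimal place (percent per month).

From u* = s/(s+f): f = s·(1−u)/u.
f = 0.75 × (1 − 0.0233) / 0.0233 = 0.7325 / 0.0233 ≈ 31.4% per month.

Job-finding rate ≈ 31.4% per month.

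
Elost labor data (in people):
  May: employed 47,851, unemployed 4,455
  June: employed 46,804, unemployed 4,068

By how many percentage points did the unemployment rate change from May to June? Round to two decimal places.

The unemployment rate changed by −0.52 percentage points.

May: labor force = 47,851 + 4,455 = 52,306; u = 4,455/52,306 = 8.52%.
June: labor force = 46,804 + 4,068 = 50,872; u = 4,068/50,872 = 8.00%.
Change = 8.00% − 8.52% = −0.52 pp.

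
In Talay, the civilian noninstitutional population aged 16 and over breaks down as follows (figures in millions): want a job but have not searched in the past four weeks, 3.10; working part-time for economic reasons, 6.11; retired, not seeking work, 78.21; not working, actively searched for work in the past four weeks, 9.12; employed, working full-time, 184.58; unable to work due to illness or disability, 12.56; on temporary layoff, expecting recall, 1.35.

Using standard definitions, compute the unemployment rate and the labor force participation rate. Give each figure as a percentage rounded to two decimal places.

Unemployment rate ≈ 5.20%; labor force participation rate ≈ 68.18%.

Employed = 6.11 + 184.58 = 190.69 million (anyone who worked, including part-time for economic reasons, counts as employed).
Unemployed = 9.12 + 1.35 = 10.47 million (jobless and actively searching, or on temporary layoff).
Labor force = 190.69 + 10.47 = 201.16 million.
Not in labor force = 3.10 + 78.21 + 12.56 = 93.87 million (those not working and not actively searching are outside the labor force — including those who want a job but have given up searching).
Civilian working-age population = 201.16 + 93.87 = 295.03 million.
Unemployment rate = 10.47 / 201.16 = 5.20%.
Labor force participation rate = 201.16 / 295.03 = 68.18%.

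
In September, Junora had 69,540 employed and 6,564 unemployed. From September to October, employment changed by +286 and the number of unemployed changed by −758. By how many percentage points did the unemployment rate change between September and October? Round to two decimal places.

September: labor force = 69,540 + 6,564 = 76,104; u = 6,564/76,104 = 8.63%.
October: labor force = 69,826 + 5,806 = 75,632; u = 5,806/75,632 = 7.68%.
Change = 7.68% − 8.63% = −0.95 pp.

The unemployment rate changed by −0.95 percentage points.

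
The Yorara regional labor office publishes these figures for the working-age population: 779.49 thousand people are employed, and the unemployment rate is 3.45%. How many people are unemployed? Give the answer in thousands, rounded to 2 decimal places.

About 27.85 thousand are unemployed.

Let U be the number unemployed. The labor force is E + U, and U/(E+U) = 0.0345.
So U = 0.0345 × 779.49 / (1 − 0.0345) = 26.8924 / 0.9655 ≈ 27.85 thousand.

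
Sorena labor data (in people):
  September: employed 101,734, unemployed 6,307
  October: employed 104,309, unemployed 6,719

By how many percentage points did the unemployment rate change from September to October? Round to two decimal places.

September: labor force = 101,734 + 6,307 = 108,041; u = 6,307/108,041 = 5.84%.
October: labor force = 104,309 + 6,719 = 111,028; u = 6,719/111,028 = 6.05%.
Change = 6.05% − 5.84% = +0.21 pp.

The unemployment rate changed by +0.21 percentage points.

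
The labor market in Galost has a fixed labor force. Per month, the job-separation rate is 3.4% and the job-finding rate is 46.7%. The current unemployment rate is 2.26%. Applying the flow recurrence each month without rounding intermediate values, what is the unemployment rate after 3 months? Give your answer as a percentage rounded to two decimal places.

With a fixed labor force, u_{t+1} = u_t + s·(1−u_t) − f·u_t = u_t·(1−s−f) + s.
Here 1−s−f = 0.499 and s = 0.034.
u_1 = 0.022600 × 0.499 + 0.034 = 0.045277.
u_2 = 0.045277 × 0.499 + 0.034 = 0.056593.
u_3 = 0.056593 × 0.499 + 0.034 = 0.062240.

Unemployment rate after three months ≈ 6.22%.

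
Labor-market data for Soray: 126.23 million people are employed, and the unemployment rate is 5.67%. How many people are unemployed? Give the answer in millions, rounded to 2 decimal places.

Let U be the number unemployed. The labor force is E + U, and U/(E+U) = 0.0567.
So U = 0.0567 × 126.23 / (1 − 0.0567) = 7.1572 / 0.9433 ≈ 7.59 million.

About 7.59 million are unemployed.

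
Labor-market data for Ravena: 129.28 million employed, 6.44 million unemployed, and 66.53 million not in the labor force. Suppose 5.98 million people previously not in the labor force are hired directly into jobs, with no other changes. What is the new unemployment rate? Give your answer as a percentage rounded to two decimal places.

New unemployment rate ≈ 4.54%.

Initially, labor force = 129.28 + 6.44 = 135.72 million, so u = 6.44/135.72 = 4.75%.
After the change, employed and labor force both rise by 5.98; unemployed unchanged → E = 135.26, U = 6.44, labor force = 141.70 million.
New unemployment rate = 6.44 / 141.70 = 4.54%.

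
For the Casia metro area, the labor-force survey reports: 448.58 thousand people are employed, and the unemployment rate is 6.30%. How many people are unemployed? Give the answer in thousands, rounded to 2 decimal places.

About 30.16 thousand are unemployed.

Let U be the number unemployed. The labor force is E + U, and U/(E+U) = 0.0630.
So U = 0.0630 × 448.58 / (1 − 0.0630) = 28.2605 / 0.9370 ≈ 30.16 thousand.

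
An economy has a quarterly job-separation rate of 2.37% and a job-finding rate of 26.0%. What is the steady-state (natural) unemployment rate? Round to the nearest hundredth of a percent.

At steady state the flows balance: s·E = f·U, so U/(E+U) = s/(s+f).
u* = 2.37 / (2.37 + 26.0) = 2.37 / 28.37 = 8.35%.

Steady-state unemployment rate ≈ 8.35%.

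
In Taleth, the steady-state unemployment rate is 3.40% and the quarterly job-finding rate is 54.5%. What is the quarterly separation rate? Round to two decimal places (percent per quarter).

From u* = s/(s+f): s = u·f/(1−u).
s = 0.0340 × 54.5 / (1 − 0.0340) = 1.8530 / 0.9660 ≈ 1.92% per quarter.

Separation rate ≈ 1.92% per quarter.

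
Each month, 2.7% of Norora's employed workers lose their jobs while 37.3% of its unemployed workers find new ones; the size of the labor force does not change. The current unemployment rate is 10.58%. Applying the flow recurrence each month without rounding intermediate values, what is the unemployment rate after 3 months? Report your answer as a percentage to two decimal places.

Unemployment rate after three months ≈ 7.58%.

With a fixed labor force, u_{t+1} = u_t + s·(1−u_t) − f·u_t = u_t·(1−s−f) + s.
Here 1−s−f = 0.600 and s = 0.027.
u_1 = 0.105800 × 0.600 + 0.027 = 0.090480.
u_2 = 0.090480 × 0.600 + 0.027 = 0.081288.
u_3 = 0.081288 × 0.600 + 0.027 = 0.075773.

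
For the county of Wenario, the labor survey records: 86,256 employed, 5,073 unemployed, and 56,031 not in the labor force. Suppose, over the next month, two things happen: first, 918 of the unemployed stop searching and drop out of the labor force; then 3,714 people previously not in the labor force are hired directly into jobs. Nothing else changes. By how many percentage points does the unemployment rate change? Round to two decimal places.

The unemployment rate changes by −1.14 percentage points.

Initially, labor force = 86,256 + 5,073 = 91,329, so u = 5,073/91,329 = 5.55%.
After the first change, unemployed and labor force both fall by 918 → E = 86,256, U = 4,155, labor force = 90,411.
After the second change, employed and labor force both rise by 3,714; unemployed unchanged → E = 89,970, U = 4,155, labor force = 94,125.
New unemployment rate = 4,155 / 94,125 = 4.41%.
Change = 4.41% − 5.55% = −1.14 percentage points.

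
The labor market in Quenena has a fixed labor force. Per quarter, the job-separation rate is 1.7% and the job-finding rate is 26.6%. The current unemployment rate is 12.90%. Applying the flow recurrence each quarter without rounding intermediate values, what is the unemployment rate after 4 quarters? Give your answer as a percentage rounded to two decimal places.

Unemployment rate after four quarters ≈ 7.83%.

With a fixed labor force, u_{t+1} = u_t + s·(1−u_t) − f·u_t = u_t·(1−s−f) + s.
Here 1−s−f = 0.717 and s = 0.017.
u_1 = 0.129000 × 0.717 + 0.017 = 0.109493.
u_2 = 0.109493 × 0.717 + 0.017 = 0.095506.
u_3 = 0.095506 × 0.717 + 0.017 = 0.085478.
u_4 = 0.085478 × 0.717 + 0.017 = 0.078288.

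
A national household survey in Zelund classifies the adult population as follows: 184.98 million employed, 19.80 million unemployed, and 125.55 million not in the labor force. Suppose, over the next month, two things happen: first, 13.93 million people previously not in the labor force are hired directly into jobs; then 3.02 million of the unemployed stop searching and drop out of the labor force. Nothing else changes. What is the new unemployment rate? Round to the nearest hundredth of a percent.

Initially, labor force = 184.98 + 19.80 = 204.78 million, so u = 19.80/204.78 = 9.67%.
After the first change, employed and labor force both rise by 13.93; unemployed unchanged → E = 198.91, U = 19.80, labor force = 218.71 million.
After the second change, unemployed and labor force both fall by 3.02 → E = 198.91, U = 16.78, labor force = 215.69 million.
New unemployment rate = 16.78 / 215.69 = 7.78%.

New unemployment rate ≈ 7.78%.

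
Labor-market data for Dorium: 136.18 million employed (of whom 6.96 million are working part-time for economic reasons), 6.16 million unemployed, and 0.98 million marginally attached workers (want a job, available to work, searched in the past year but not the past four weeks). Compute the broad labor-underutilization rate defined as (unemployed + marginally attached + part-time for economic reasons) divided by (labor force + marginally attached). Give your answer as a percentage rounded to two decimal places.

Broad underutilization rate ≈ 9.84%.

Labor force = 136.18 + 6.16 = 142.34 million.
Numerator = 6.16 + 0.98 + 6.96 = 14.10 million.
Denominator = 142.34 + 0.98 = 143.32 million.
Broad rate = 14.10 / 143.32 = 9.84%.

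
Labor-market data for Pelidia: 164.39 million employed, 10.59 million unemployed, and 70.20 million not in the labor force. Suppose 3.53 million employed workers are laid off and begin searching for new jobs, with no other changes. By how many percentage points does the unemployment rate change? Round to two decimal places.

Initially, labor force = 164.39 + 10.59 = 174.98 million, so u = 10.59/174.98 = 6.05%.
After the change, employed falls and unemployed rises by 3.53; labor force unchanged → E = 160.86, U = 14.12, labor force = 174.98 million.
New unemployment rate = 14.12 / 174.98 = 8.07%.
Change = 8.07% − 6.05% = +2.02 percentage points.

The unemployment rate changes by +2.02 percentage points.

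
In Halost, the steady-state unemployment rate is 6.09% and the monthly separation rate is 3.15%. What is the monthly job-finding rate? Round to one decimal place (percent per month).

Job-finding rate ≈ 48.6% per month.

From u* = s/(s+f): f = s·(1−u)/u.
f = 3.15 × (1 − 0.0609) / 0.0609 = 2.9582 / 0.0609 ≈ 48.6% per month.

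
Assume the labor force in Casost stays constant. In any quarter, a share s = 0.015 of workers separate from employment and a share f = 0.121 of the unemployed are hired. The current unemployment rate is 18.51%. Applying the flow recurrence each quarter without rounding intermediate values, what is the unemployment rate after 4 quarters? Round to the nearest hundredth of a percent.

Unemployment rate after four quarters ≈ 15.20%.

With a fixed labor force, u_{t+1} = u_t + s·(1−u_t) − f·u_t = u_t·(1−s−f) + s.
Here 1−s−f = 0.864 and s = 0.015.
u_1 = 0.185100 × 0.864 + 0.015 = 0.174926.
u_2 = 0.174926 × 0.864 + 0.015 = 0.166136.
u_3 = 0.166136 × 0.864 + 0.015 = 0.158542.
u_4 = 0.158542 × 0.864 + 0.015 = 0.151980.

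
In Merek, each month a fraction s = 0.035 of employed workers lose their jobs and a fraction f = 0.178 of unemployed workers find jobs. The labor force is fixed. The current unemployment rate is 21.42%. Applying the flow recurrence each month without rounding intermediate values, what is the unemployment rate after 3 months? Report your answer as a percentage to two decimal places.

With a fixed labor force, u_{t+1} = u_t + s·(1−u_t) − f·u_t = u_t·(1−s−f) + s.
Here 1−s−f = 0.787 and s = 0.035.
u_1 = 0.214200 × 0.787 + 0.035 = 0.203575.
u_2 = 0.203575 × 0.787 + 0.035 = 0.195214.
u_3 = 0.195214 × 0.787 + 0.035 = 0.188633.

Unemployment rate after three months ≈ 18.86%.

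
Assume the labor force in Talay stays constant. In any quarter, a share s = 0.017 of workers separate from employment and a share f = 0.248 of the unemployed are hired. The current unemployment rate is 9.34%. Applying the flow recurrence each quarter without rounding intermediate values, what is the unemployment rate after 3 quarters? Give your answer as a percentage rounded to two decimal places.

Unemployment rate after three quarters ≈ 7.58%.

With a fixed labor force, u_{t+1} = u_t + s·(1−u_t) − f·u_t = u_t·(1−s−f) + s.
Here 1−s−f = 0.735 and s = 0.017.
u_1 = 0.093400 × 0.735 + 0.017 = 0.085649.
u_2 = 0.085649 × 0.735 + 0.017 = 0.079952.
u_3 = 0.079952 × 0.735 + 0.017 = 0.075765.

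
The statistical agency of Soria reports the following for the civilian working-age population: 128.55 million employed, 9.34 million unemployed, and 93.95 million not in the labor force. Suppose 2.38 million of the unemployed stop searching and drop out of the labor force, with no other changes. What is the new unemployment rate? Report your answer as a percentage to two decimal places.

New unemployment rate ≈ 5.14%.

Initially, labor force = 128.55 + 9.34 = 137.89 million, so u = 9.34/137.89 = 6.77%.
After the change, unemployed and labor force both fall by 2.38 → E = 128.55, U = 6.96, labor force = 135.51 million.
New unemployment rate = 6.96 / 135.51 = 5.14%.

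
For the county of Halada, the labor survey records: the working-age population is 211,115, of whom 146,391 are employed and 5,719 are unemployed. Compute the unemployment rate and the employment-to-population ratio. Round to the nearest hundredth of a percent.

Unemployment rate ≈ 3.76%; employment-population ratio ≈ 69.34%.

Labor force = employed + unemployed = 146,391 + 5,719 = 152,110.
Unemployment rate = 5,719 / 152,110 = 3.76%.
Employment-population ratio = 146,391 / 211,115 = 69.34%.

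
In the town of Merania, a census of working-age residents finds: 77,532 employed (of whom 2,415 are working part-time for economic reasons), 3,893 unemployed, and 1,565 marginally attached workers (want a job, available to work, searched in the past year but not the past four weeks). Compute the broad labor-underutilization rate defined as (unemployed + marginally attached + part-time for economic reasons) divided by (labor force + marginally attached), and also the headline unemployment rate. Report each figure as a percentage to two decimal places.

Broad underutilization rate ≈ 9.49%; headline unemployment rate ≈ 4.78%.

Labor force = 77,532 + 3,893 = 81,425.
Numerator = 3,893 + 1,565 + 2,415 = 7,873.
Denominator = 81,425 + 1,565 = 82,990.
Broad rate = 7,873 / 82,990 = 9.49%.
Headline unemployment rate = 3,893 / 81,425 = 4.78%.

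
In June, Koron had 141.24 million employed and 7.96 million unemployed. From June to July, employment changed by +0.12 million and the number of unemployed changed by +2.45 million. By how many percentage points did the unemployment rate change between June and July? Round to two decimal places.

The unemployment rate changed by +1.52 percentage points.

June: labor force = 141.24 + 7.96 = 149.20; u = 7.96/149.20 = 5.34%.
July: labor force = 141.36 + 10.41 = 151.77; u = 10.41/151.77 = 6.86%.
Change = 6.86% − 5.34% = +1.52 pp.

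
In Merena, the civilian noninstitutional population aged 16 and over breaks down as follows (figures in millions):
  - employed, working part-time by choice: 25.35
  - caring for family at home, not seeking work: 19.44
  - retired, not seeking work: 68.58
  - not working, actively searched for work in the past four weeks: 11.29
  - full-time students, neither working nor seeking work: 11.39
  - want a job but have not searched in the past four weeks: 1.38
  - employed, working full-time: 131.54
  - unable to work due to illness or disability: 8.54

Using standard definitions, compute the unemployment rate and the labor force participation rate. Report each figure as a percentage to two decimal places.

Employed = 25.35 + 131.54 = 156.89 million.
Unemployed = 11.29 million.
Labor force = 156.89 + 11.29 = 168.18 million.
Not in labor force = 19.44 + 68.58 + 11.39 + 1.38 + 8.54 = 109.33 million (those not working and not actively searching are outside the labor force — including those who want a job but have given up searching).
Civilian working-age population = 168.18 + 109.33 = 277.51 million.
Unemployment rate = 11.29 / 168.18 = 6.71%.
Labor force participation rate = 168.18 / 277.51 = 60.60%.

Unemployment rate ≈ 6.71%; labor force participation rate ≈ 60.60%.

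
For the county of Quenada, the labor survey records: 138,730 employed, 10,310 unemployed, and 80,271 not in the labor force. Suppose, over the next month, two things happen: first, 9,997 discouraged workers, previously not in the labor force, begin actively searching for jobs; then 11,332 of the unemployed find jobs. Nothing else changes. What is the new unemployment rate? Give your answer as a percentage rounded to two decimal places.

Initially, labor force = 138,730 + 10,310 = 149,040, so u = 10,310/149,040 = 6.92%.
After the first change, unemployed and labor force both rise by 9,997 → E = 138,730, U = 20,307, labor force = 159,037.
After the second change, unemployed falls and employed rises by 11,332; labor force unchanged → E = 150,062, U = 8,975, labor force = 159,037.
New unemployment rate = 8,975 / 159,037 = 5.64%.

New unemployment rate ≈ 5.64%.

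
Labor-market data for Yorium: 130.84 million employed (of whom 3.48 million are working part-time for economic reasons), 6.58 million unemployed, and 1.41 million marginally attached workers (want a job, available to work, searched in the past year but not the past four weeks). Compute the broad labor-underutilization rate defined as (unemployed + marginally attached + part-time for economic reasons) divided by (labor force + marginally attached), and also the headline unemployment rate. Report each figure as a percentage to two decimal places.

Broad underutilization rate ≈ 8.26%; headline unemployment rate ≈ 4.79%.

Labor force = 130.84 + 6.58 = 137.42 million.
Numerator = 6.58 + 1.41 + 3.48 = 11.47 million.
Denominator = 137.42 + 1.41 = 138.83 million.
Broad rate = 11.47 / 138.83 = 8.26%.
Headline unemployment rate = 6.58 / 137.42 = 4.79%.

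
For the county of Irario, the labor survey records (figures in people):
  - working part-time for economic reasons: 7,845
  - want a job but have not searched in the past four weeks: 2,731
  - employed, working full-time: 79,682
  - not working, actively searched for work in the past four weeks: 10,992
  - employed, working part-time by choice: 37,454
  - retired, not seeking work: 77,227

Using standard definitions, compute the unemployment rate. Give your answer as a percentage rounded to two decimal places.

Employed = 7,845 + 79,682 + 37,454 = 124,981 (anyone who worked, including part-time for economic reasons, counts as employed).
Unemployed = 10,992.
Labor force = 124,981 + 10,992 = 135,973.
Unemployment rate = 10,992 / 135,973 = 8.08%.

Unemployment rate ≈ 8.08%.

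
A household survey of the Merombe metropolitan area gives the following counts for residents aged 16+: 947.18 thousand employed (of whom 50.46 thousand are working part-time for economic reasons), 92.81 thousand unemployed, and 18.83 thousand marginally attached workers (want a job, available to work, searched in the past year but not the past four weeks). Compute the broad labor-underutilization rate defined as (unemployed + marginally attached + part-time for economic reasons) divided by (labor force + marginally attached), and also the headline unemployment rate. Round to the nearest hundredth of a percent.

Labor force = 947.18 + 92.81 = 1,039.99 thousand.
Numerator = 92.81 + 18.83 + 50.46 = 162.10 thousand.
Denominator = 1,039.99 + 18.83 = 1,058.82 thousand.
Broad rate = 162.10 / 1,058.82 = 15.31%.
Headline unemployment rate = 92.81 / 1,039.99 = 8.92%.

Broad underutilization rate ≈ 15.31%; headline unemployment rate ≈ 8.92%.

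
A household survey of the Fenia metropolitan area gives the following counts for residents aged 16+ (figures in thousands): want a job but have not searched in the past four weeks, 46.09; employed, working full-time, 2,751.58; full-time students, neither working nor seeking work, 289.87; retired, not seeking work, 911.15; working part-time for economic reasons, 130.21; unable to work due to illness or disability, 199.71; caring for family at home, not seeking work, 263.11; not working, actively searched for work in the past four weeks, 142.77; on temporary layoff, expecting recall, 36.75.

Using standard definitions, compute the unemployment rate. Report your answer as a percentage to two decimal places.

Employed = 2,751.58 + 130.21 = 2,881.79 thousand (anyone who worked, including part-time for economic reasons, counts as employed).
Unemployed = 142.77 + 36.75 = 179.52 thousand (jobless and actively searching, or on temporary layoff).
Labor force = 2,881.79 + 179.52 = 3,061.31 thousand.
Unemployment rate = 179.52 / 3,061.31 = 5.86%.

Unemployment rate ≈ 5.86%.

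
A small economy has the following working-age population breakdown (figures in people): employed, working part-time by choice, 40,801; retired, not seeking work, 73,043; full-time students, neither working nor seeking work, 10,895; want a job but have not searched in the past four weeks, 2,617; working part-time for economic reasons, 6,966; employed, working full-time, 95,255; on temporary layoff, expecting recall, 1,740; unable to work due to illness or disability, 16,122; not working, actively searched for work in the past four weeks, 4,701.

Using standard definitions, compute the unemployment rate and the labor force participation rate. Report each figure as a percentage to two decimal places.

Employed = 40,801 + 6,966 + 95,255 = 143,022 (anyone who worked, including part-time for economic reasons, counts as employed).
Unemployed = 1,740 + 4,701 = 6,441 (jobless and actively searching, or on temporary layoff).
Labor force = 143,022 + 6,441 = 149,463.
Not in labor force = 73,043 + 10,895 + 2,617 + 16,122 = 102,677 (those not working and not actively searching are outside the labor force — including those who want a job but have given up searching).
Civilian working-age population = 149,463 + 102,677 = 252,140.
Unemployment rate = 6,441 / 149,463 = 4.31%.
Labor force participation rate = 149,463 / 252,140 = 59.28%.

Unemployment rate ≈ 4.31%; labor force participation rate ≈ 59.28%.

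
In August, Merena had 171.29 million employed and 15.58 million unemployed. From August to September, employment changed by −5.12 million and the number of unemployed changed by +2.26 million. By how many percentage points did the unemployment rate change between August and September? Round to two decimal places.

August: labor force = 171.29 + 15.58 = 186.87; u = 15.58/186.87 = 8.34%.
September: labor force = 166.17 + 17.84 = 184.01; u = 17.84/184.01 = 9.70%.
Change = 9.70% − 8.34% = +1.36 pp.

The unemployment rate changed by +1.36 percentage points.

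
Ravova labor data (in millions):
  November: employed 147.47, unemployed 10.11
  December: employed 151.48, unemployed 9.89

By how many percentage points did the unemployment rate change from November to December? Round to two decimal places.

November: labor force = 147.47 + 10.11 = 157.58; u = 10.11/157.58 = 6.42%.
December: labor force = 151.48 + 9.89 = 161.37; u = 9.89/161.37 = 6.13%.
Change = 6.13% − 6.42% = −0.29 pp.

The unemployment rate changed by −0.29 percentage points.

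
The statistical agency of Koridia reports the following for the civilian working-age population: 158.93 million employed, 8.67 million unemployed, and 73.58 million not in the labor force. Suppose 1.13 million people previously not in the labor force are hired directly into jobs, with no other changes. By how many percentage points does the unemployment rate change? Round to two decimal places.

Initially, labor force = 158.93 + 8.67 = 167.60 million, so u = 8.67/167.60 = 5.17%.
After the change, employed and labor force both rise by 1.13; unemployed unchanged → E = 160.06, U = 8.67, labor force = 168.73 million.
New unemployment rate = 8.67 / 168.73 = 5.14%.
Change = 5.14% − 5.17% = −0.03 percentage points.

The unemployment rate changes by −0.03 percentage points.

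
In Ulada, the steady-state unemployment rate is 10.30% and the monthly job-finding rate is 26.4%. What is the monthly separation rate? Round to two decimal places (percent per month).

From u* = s/(s+f): s = u·f/(1−u).
s = 0.1030 × 26.4 / (1 − 0.1030) = 2.7192 / 0.8970 ≈ 3.03% per month.

Separation rate ≈ 3.03% per month.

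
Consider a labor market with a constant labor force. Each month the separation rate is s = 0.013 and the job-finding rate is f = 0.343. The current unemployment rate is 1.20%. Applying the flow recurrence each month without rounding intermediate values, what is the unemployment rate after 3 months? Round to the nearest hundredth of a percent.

With a fixed labor force, u_{t+1} = u_t + s·(1−u_t) − f·u_t = u_t·(1−s−f) + s.
Here 1−s−f = 0.644 and s = 0.013.
u_1 = 0.012000 × 0.644 + 0.013 = 0.020728.
u_2 = 0.020728 × 0.644 + 0.013 = 0.026349.
u_3 = 0.026349 × 0.644 + 0.013 = 0.029969.

Unemployment rate after three months ≈ 3.00%.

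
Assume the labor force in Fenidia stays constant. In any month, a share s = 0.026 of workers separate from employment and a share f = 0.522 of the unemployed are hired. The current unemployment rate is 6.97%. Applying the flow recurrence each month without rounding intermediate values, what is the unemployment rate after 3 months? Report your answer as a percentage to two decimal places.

With a fixed labor force, u_{t+1} = u_t + s·(1−u_t) − f·u_t = u_t·(1−s−f) + s.
Here 1−s−f = 0.452 and s = 0.026.
u_1 = 0.069700 × 0.452 + 0.026 = 0.057504.
u_2 = 0.057504 × 0.452 + 0.026 = 0.051992.
u_3 = 0.051992 × 0.452 + 0.026 = 0.049500.

Unemployment rate after three months ≈ 4.95%.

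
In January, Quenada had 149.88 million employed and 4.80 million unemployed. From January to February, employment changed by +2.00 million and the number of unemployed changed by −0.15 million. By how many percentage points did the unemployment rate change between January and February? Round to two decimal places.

January: labor force = 149.88 + 4.80 = 154.68; u = 4.80/154.68 = 3.10%.
February: labor force = 151.88 + 4.65 = 156.53; u = 4.65/156.53 = 2.97%.
Change = 2.97% − 3.10% = −0.13 pp.

The unemployment rate changed by −0.13 percentage points.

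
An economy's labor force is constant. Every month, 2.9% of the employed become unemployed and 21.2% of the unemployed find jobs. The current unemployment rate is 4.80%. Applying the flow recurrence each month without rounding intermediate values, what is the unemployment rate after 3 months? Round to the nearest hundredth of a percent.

With a fixed labor force, u_{t+1} = u_t + s·(1−u_t) − f·u_t = u_t·(1−s−f) + s.
Here 1−s−f = 0.759 and s = 0.029.
u_1 = 0.048000 × 0.759 + 0.029 = 0.065432.
u_2 = 0.065432 × 0.759 + 0.029 = 0.078663.
u_3 = 0.078663 × 0.759 + 0.029 = 0.088705.

Unemployment rate after three months ≈ 8.87%.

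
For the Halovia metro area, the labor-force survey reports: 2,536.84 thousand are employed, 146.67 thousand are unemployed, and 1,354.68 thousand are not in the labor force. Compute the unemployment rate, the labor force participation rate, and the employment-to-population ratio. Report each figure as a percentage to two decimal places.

Unemployment rate ≈ 5.47%; labor force participation rate ≈ 66.45%; employment-population ratio ≈ 62.82%.

Labor force = employed + unemployed = 2,536.84 + 146.67 = 2,683.51 thousand.
Working-age population = 2,683.51 + 1,354.68 = 4,038.19 thousand.
Unemployment rate = 146.67 / 2,683.51 = 5.47%.
Labor force participation rate = 2,683.51 / 4,038.19 = 66.45%.
Employment-population ratio = 2,536.84 / 4,038.19 = 62.82%.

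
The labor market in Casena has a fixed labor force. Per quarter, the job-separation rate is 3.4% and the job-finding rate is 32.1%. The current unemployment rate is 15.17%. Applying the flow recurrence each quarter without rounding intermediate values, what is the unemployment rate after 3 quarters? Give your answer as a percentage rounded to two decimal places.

With a fixed labor force, u_{t+1} = u_t + s·(1−u_t) − f·u_t = u_t·(1−s−f) + s.
Here 1−s−f = 0.645 and s = 0.034.
u_1 = 0.151700 × 0.645 + 0.034 = 0.131847.
u_2 = 0.131847 × 0.645 + 0.034 = 0.119041.
u_3 = 0.119041 × 0.645 + 0.034 = 0.110781.

Unemployment rate after three quarters ≈ 11.08%.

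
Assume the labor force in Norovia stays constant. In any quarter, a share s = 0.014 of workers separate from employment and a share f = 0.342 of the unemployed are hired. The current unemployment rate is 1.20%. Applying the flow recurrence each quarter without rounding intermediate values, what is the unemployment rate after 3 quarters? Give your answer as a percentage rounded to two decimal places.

Unemployment rate after three quarters ≈ 3.20%.

With a fixed labor force, u_{t+1} = u_t + s·(1−u_t) − f·u_t = u_t·(1−s−f) + s.
Here 1−s−f = 0.644 and s = 0.014.
u_1 = 0.012000 × 0.644 + 0.014 = 0.021728.
u_2 = 0.021728 × 0.644 + 0.014 = 0.027993.
u_3 = 0.027993 × 0.644 + 0.014 = 0.032027.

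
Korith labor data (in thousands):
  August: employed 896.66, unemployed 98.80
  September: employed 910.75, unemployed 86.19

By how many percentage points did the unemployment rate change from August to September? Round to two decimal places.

August: labor force = 896.66 + 98.80 = 995.46; u = 98.80/995.46 = 9.93%.
September: labor force = 910.75 + 86.19 = 996.94; u = 86.19/996.94 = 8.65%.
Change = 8.65% − 9.93% = −1.28 pp.

The unemployment rate changed by −1.28 percentage points.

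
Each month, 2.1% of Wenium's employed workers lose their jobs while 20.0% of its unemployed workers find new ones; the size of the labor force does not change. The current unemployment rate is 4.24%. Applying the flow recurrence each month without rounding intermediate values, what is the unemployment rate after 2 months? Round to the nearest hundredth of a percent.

Unemployment rate after two months ≈ 6.31%.

With a fixed labor force, u_{t+1} = u_t + s·(1−u_t) − f·u_t = u_t·(1−s−f) + s.
Here 1−s−f = 0.779 and s = 0.021.
u_1 = 0.042400 × 0.779 + 0.021 = 0.054030.
u_2 = 0.054030 × 0.779 + 0.021 = 0.063089.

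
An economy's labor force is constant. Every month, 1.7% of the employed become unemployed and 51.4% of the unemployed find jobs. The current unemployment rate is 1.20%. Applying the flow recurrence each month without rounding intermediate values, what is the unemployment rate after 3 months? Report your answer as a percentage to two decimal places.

Unemployment rate after three months ≈ 3.00%.

With a fixed labor force, u_{t+1} = u_t + s·(1−u_t) − f·u_t = u_t·(1−s−f) + s.
Here 1−s−f = 0.469 and s = 0.017.
u_1 = 0.012000 × 0.469 + 0.017 = 0.022628.
u_2 = 0.022628 × 0.469 + 0.017 = 0.027613.
u_3 = 0.027613 × 0.469 + 0.017 = 0.029950.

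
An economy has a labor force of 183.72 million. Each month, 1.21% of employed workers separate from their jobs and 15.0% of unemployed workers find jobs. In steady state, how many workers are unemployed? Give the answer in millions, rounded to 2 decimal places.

About 13.71 million are unemployed in steady state.

Steady-state unemployment rate u* = s/(s+f) = 1.21/(1.21+15.0) = 0.074645.
Unemployed = u* × labor force = 0.074645 × 183.72 ≈ 13.71 million.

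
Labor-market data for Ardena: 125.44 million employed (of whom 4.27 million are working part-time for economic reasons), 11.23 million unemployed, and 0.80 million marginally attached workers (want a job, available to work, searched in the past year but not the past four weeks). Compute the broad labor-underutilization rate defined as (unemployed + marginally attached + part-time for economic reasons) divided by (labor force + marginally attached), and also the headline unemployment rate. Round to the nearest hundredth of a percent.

Broad underutilization rate ≈ 11.86%; headline unemployment rate ≈ 8.22%.

Labor force = 125.44 + 11.23 = 136.67 million.
Numerator = 11.23 + 0.80 + 4.27 = 16.30 million.
Denominator = 136.67 + 0.80 = 137.47 million.
Broad rate = 16.30 / 137.47 = 11.86%.
Headline unemployment rate = 11.23 / 136.67 = 8.22%.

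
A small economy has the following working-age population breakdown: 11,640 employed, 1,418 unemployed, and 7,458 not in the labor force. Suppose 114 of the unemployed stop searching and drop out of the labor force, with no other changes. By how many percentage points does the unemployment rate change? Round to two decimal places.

The unemployment rate changes by −0.79 percentage points.

Initially, labor force = 11,640 + 1,418 = 13,058, so u = 1,418/13,058 = 10.86%.
After the change, unemployed and labor force both fall by 114 → E = 11,640, U = 1,304, labor force = 12,944.
New unemployment rate = 1,304 / 12,944 = 10.07%.
Change = 10.07% − 10.86% = −0.79 percentage points.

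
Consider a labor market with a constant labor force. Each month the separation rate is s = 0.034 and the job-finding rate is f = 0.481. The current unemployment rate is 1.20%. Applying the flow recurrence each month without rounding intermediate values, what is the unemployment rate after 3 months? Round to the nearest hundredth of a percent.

With a fixed labor force, u_{t+1} = u_t + s·(1−u_t) − f·u_t = u_t·(1−s−f) + s.
Here 1−s−f = 0.485 and s = 0.034.
u_1 = 0.012000 × 0.485 + 0.034 = 0.039820.
u_2 = 0.039820 × 0.485 + 0.034 = 0.053313.
u_3 = 0.053313 × 0.485 + 0.034 = 0.059857.

Unemployment rate after three months ≈ 5.99%.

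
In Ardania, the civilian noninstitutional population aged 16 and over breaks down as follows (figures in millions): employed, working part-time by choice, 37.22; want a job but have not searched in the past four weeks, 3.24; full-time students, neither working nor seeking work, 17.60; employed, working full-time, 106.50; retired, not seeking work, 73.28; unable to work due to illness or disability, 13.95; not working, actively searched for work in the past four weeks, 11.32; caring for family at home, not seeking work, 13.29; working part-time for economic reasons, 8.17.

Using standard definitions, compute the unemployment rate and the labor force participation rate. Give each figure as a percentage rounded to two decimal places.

Employed = 37.22 + 106.50 + 8.17 = 151.89 million (anyone who worked, including part-time for economic reasons, counts as employed).
Unemployed = 11.32 million.
Labor force = 151.89 + 11.32 = 163.21 million.
Not in labor force = 3.24 + 17.60 + 73.28 + 13.95 + 13.29 = 121.36 million (those not working and not actively searching are outside the labor force — including those who want a job but have given up searching).
Civilian working-age population = 163.21 + 121.36 = 284.57 million.
Unemployment rate = 11.32 / 163.21 = 6.94%.
Labor force participation rate = 163.21 / 284.57 = 57.35%.

Unemployment rate ≈ 6.94%; labor force participation rate ≈ 57.35%.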